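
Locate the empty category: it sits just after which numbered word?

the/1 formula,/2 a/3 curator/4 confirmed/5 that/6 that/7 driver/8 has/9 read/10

The displaced element is "the formula" (word 2).
It is linked across 1 clause boundary (that).
It functions as the direct object of "read", so the gap sits immediately after word 10 ("read").
Base order: A curator confirmed that that driver has read the formula.

10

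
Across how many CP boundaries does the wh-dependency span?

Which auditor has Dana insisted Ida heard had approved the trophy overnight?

2

"which auditor" is extracted from the subject of "approved".
Boundaries crossed, outermost first: [Ø], [Ø] — 2 in total.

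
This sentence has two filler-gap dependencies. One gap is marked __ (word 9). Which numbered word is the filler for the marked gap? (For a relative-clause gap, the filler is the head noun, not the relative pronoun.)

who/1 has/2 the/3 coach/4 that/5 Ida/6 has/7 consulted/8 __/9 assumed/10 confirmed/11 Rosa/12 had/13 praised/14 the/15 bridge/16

4

The marked gap is inside the relative clause, the direct object of "consulted".
Its filler is the head noun "coach" (via "that"), at word 4.
(The other dependency links word 1 to a gap after word 10.)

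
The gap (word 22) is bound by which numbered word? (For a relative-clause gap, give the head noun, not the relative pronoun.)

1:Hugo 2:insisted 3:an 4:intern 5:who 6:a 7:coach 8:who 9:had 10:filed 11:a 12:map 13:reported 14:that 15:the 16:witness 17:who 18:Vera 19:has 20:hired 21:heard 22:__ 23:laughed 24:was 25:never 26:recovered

4

The gap at 22 is the subject of "laughed", inside a relative clause.
The relative pronoun is "who" (word 5); it is bound by the head noun immediately before it.
Its filler is the head noun "intern", at word 4.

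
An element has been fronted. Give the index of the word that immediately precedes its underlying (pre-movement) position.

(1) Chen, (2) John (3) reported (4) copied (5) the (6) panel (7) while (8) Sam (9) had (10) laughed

The displaced element is "Chen" (word 1).
It is linked across 1 clause boundary (Ø).
It functions as the subject of "copied", so the gap sits immediately after word 3 ("reported").
Base order: John reported that Chen copied the panel while Sam had laughed.

3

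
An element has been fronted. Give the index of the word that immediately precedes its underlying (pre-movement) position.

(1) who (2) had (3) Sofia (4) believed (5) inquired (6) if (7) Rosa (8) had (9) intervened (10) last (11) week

The displaced element is "who" (word 1).
It is linked across 1 clause boundary (Ø).
It functions as the subject of "inquired", so the gap sits immediately after word 4 ("believed").
Base order: Sofia had believed that who inquired if Rosa had intervened last week.

4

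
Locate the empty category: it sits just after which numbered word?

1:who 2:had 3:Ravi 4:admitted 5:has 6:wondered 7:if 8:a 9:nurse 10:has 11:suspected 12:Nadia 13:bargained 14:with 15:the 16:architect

The displaced element is "who" (word 1).
It is linked across 1 clause boundary (Ø).
It functions as the subject of "wondered", so the gap sits immediately after word 4 ("admitted").
Base order: Ravi had admitted that who has wondered if a nurse has suspected Nadia bargained with the architect.

4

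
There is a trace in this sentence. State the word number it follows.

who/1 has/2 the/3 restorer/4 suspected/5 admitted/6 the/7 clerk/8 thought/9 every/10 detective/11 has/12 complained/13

The displaced element is "who" (word 1).
It is linked across 1 clause boundary (Ø).
It functions as the subject of "admitted", so the gap sits immediately after word 5 ("suspected").
Base order: The restorer has suspected that who admitted the clerk thought every detective has complained.

5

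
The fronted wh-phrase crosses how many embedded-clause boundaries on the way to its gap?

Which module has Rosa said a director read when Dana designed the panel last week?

1

"which module" is extracted from the object of "read".
Boundaries crossed, outermost first: [Ø] — 1 in total.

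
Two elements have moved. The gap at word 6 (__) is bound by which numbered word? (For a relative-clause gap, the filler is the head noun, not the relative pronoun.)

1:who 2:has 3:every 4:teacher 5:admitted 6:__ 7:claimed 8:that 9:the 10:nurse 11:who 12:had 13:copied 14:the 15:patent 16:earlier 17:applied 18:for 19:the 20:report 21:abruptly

1

The marked gap is the subject of "claimed".
Its filler is the fronted wh-phrase "who", at word 1.
(The other dependency links word 10 to a gap after word 11.)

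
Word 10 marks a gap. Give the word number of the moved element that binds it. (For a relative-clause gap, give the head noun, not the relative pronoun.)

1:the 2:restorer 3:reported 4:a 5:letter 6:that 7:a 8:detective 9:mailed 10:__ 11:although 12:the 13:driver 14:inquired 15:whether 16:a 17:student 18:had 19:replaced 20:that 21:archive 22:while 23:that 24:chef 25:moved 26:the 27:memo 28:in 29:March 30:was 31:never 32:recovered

The gap at 10 is the object of "mailed", inside a relative clause.
The relative pronoun is "that" (word 6); it is bound by the head noun immediately before it.
Its filler is the head noun "letter", at word 5.

5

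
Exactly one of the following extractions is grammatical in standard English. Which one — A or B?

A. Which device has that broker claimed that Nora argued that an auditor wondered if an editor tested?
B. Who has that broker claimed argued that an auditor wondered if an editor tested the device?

In A, the wh-phrase is extracted from inside a wh-island (introduced by "if"), which blocks movement.
In B, the extraction path crosses only that-complement boundaries, which are transparent.
So B is grammatical.

B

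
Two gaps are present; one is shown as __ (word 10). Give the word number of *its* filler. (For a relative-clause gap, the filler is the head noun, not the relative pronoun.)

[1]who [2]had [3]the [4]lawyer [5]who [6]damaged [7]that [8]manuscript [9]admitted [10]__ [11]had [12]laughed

1

The marked gap is the subject of "laughed".
Its filler is the fronted wh-phrase "who", at word 1.
(The other dependency links word 4 to a gap after word 5.)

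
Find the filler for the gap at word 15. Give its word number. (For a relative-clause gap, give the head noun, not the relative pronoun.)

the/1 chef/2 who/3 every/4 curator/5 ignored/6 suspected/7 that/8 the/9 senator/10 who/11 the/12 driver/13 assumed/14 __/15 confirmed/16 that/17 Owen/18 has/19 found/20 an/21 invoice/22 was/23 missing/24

10

The gap at 15 is the subject of "confirmed", inside a relative clause.
The relative pronoun is "who" (word 11); it is bound by the head noun immediately before it.
Its filler is the head noun "senator", at word 10.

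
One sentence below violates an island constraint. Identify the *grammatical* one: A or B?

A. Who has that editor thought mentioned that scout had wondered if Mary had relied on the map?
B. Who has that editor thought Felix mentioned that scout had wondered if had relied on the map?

In B, the wh-phrase is extracted from inside a wh-island (introduced by "if"), which blocks movement.
In A, the extraction path crosses only that-complement boundaries, which are transparent.
So A is grammatical.

A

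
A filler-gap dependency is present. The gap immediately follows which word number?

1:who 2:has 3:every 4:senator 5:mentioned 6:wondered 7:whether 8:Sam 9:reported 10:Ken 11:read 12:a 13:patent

The displaced element is "who" (word 1).
It is linked across 1 clause boundary (Ø).
It functions as the subject of "wondered", so the gap sits immediately after word 5 ("mentioned").
Base order: Every senator has mentioned that who wondered whether Sam reported Ken read a patent.

5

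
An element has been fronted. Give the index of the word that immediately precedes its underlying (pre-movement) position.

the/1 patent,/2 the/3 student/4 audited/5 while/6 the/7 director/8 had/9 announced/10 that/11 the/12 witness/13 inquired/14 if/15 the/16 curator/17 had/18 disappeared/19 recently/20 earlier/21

The displaced element is "the patent" (word 2).
It functions as the direct object of "audited", so the gap sits immediately after word 5 ("audited").
Base order: The student audited the patent while the director had announced that the witness inquired if the curator had disappeared recently earlier.

5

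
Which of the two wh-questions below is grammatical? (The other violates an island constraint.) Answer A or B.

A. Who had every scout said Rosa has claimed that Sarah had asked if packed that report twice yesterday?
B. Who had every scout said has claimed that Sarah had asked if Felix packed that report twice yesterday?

In A, the wh-phrase is extracted from inside a wh-island (introduced by "if"), which blocks movement.
In B, the extraction path crosses only that-complement boundaries, which are transparent.
So B is grammatical.

B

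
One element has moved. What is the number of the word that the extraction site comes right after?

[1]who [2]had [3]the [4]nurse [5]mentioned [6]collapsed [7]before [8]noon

The displaced element is "who" (word 1).
It is linked across 1 clause boundary (Ø).
It functions as the subject of "collapsed", so the gap sits immediately after word 5 ("mentioned").
Base order: The nurse had mentioned that who collapsed before noon.

5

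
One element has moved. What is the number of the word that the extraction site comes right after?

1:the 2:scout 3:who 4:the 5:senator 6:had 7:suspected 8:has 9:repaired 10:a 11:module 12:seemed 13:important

7

The displaced element is "the scout" (word 2).
It is linked across 1 clause boundary (Ø).
It functions as the subject of "repaired", so the gap sits immediately after word 7 ("suspected").
Base order: The senator had suspected that the scout has repaired a module.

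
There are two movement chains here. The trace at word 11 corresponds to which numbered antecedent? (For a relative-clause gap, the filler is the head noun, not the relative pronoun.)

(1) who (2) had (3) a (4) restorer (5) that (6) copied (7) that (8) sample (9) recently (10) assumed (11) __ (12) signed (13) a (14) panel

The marked gap is the subject of "signed".
Its filler is the fronted wh-phrase "who", at word 1.
(The other dependency links word 4 to a gap after word 5.)

1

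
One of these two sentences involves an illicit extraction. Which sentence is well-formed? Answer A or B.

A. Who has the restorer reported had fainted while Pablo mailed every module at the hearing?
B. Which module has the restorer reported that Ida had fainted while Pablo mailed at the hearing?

A

In B, the wh-phrase is extracted from inside an adjunct island (introduced by "while"), which blocks movement.
In A, the extraction path crosses only that-complement boundaries, which are transparent.
So A is grammatical.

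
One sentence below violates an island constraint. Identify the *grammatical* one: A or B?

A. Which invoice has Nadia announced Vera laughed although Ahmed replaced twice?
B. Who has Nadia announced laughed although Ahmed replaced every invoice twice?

In A, the wh-phrase is extracted from inside an adjunct island (introduced by "although"), which blocks movement.
In B, the extraction path crosses only that-complement boundaries, which are transparent.
So B is grammatical.

B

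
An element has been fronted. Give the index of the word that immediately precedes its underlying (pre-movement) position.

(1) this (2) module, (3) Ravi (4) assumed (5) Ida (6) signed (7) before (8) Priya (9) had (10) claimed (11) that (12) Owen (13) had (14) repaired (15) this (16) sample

6

The displaced element is "this module" (word 2).
It is linked across 1 clause boundary (Ø).
It functions as the direct object of "signed", so the gap sits immediately after word 6 ("signed").
Base order: Ravi assumed Ida signed this module before Priya had claimed that Owen had repaired this sample.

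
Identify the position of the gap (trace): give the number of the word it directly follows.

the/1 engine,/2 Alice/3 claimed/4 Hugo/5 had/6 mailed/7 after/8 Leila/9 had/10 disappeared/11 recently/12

7

The displaced element is "the engine" (word 2).
It is linked across 1 clause boundary (Ø).
It functions as the direct object of "mailed", so the gap sits immediately after word 7 ("mailed").
Base order: Alice claimed Hugo had mailed the engine after Leila had disappeared recently.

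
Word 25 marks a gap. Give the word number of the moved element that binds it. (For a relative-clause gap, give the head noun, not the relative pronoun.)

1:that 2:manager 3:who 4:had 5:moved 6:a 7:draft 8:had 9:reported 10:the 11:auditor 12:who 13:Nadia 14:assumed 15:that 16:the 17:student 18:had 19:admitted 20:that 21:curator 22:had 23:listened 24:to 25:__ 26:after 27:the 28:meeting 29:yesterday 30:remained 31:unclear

11

The gap at 25 is the prepositional object of "listened", inside a relative clause.
The relative pronoun is "who" (word 12); it is bound by the head noun immediately before it.
Its filler is the head noun "auditor", at word 11.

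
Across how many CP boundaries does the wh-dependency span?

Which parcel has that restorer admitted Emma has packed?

1

"which parcel" is extracted from the object of "packed".
Boundaries crossed, outermost first: [Ø] — 1 in total.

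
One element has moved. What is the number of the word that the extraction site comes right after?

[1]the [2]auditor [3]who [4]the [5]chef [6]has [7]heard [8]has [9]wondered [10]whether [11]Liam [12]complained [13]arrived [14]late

7

The displaced element is "the auditor" (word 2).
It is linked across 1 clause boundary (Ø).
It functions as the subject of "wondered", so the gap sits immediately after word 7 ("heard").
Base order: The chef has heard that the auditor has wondered whether Liam complained.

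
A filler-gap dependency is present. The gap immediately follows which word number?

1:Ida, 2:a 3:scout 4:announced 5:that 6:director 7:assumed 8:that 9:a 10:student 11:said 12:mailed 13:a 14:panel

11

The displaced element is "Ida" (word 1).
It is linked across 3 clause boundaries (Ø → that → Ø).
It functions as the subject of "mailed", so the gap sits immediately after word 11 ("said").
Base order: A scout announced that director assumed that a student said Ida mailed a panel.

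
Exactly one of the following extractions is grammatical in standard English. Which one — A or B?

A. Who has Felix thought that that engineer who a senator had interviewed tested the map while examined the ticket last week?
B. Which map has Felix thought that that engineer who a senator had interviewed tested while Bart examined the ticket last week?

B

In A, the wh-phrase is extracted from inside an adjunct island (introduced by "while"), which blocks movement.
In B, the extraction path crosses only that-complement boundaries, which are transparent.
So B is grammatical.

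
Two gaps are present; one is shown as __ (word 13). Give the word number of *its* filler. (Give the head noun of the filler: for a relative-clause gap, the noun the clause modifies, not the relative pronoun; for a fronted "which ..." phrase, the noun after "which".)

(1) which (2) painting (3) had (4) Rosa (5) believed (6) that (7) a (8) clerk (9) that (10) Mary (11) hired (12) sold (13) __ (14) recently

2

The marked gap is the direct object of "sold".
Its filler is the fronted wh-phrase "which painting", at word 2.
(The other dependency links word 8 to a gap after word 11.)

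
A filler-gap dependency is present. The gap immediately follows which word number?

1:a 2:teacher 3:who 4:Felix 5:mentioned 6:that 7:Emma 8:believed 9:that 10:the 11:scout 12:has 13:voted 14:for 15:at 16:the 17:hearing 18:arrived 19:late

14

The displaced element is "a teacher" (word 2).
It is linked across 2 clause boundaries (that → that).
It functions as the object of the preposition "for" of "voted", so the gap sits immediately after word 14 ("for").
Base order: Felix mentioned that Emma believed that the scout has voted for a teacher at the hearing.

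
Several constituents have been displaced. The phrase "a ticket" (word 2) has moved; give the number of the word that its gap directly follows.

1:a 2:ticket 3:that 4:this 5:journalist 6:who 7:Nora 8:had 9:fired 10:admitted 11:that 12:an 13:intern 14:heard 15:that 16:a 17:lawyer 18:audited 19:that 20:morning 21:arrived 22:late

18

The displaced element is "a ticket" (word 2).
It is linked across 2 clause boundaries (that → that).
It functions as the direct object of "audited", so the gap sits immediately after word 18 ("audited").
Base order: This journalist who Nora had fired admitted that an intern heard that a lawyer audited a ticket that morning.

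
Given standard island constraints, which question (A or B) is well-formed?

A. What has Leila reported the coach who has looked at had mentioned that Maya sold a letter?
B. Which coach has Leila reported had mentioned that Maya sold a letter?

B

In A, the wh-phrase is extracted from inside a complex-NP island (relative clause) (introduced by "who"), which blocks movement.
In B, the extraction path crosses only that-complement boundaries, which are transparent.
So B is grammatical.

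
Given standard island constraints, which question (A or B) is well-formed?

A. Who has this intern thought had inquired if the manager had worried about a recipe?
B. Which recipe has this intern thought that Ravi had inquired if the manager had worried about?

A

In B, the wh-phrase is extracted from inside a wh-island (introduced by "if"), which blocks movement.
In A, the extraction path crosses only that-complement boundaries, which are transparent.
So A is grammatical.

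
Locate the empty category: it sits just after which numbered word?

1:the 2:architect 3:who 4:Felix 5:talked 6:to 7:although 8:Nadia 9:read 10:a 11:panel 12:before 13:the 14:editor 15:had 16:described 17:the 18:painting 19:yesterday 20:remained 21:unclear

The displaced element is "the architect" (word 2).
It functions as the object of the preposition "to" of "talked", so the gap sits immediately after word 6 ("to").
Base order: Felix talked to the architect although Nadia read a panel before the editor had described the painting yesterday.

6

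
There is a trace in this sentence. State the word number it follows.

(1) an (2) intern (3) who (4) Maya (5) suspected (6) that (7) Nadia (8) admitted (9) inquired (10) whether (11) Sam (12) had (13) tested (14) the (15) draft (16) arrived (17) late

8

The displaced element is "an intern" (word 2).
It is linked across 2 clause boundaries (that → Ø).
It functions as the subject of "inquired", so the gap sits immediately after word 8 ("admitted").
Base order: Maya suspected that Nadia admitted that an intern inquired whether Sam had tested the draft.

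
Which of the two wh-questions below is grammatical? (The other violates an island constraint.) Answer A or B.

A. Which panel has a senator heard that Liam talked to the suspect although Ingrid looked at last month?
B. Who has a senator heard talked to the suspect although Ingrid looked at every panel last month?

In A, the wh-phrase is extracted from inside an adjunct island (introduced by "although"), which blocks movement.
In B, the extraction path crosses only that-complement boundaries, which are transparent.
So B is grammatical.

B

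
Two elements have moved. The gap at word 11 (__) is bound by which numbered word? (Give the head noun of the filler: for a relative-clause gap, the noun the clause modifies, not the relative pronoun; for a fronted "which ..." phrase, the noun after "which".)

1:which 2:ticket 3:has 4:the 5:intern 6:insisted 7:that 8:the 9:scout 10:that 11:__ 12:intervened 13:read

9

The marked gap is inside the relative clause, the subject of "intervened".
Its filler is the head noun "scout" (via "that"), at word 9.
(The other dependency links word 2 to a gap after word 13.)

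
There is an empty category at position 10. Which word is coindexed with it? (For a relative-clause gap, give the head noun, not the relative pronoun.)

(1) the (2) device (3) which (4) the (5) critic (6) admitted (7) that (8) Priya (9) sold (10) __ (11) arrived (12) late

2

The gap at 10 is the object of "sold", inside a relative clause.
The relative pronoun is "which" (word 3); it is bound by the head noun immediately before it.
Its filler is the head noun "device", at word 2.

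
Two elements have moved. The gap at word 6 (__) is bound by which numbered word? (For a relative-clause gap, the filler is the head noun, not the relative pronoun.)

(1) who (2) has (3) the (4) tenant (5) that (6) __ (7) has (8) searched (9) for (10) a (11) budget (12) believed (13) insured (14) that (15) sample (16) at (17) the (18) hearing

4

The marked gap is inside the relative clause, the subject of "searched".
Its filler is the head noun "tenant" (via "that"), at word 4.
(The other dependency links word 1 to a gap after word 12.)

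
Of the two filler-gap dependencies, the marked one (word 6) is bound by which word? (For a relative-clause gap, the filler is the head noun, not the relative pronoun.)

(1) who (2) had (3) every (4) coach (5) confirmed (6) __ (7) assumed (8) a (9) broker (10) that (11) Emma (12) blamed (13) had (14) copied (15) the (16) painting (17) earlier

1

The marked gap is the subject of "assumed".
Its filler is the fronted wh-phrase "who", at word 1.
(The other dependency links word 9 to a gap after word 12.)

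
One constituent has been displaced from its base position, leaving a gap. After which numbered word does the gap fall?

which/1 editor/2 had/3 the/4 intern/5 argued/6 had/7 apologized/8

The displaced element is "which editor" (word 2).
It is linked across 1 clause boundary (Ø).
It functions as the subject of "apologized", so the gap sits immediately after word 6 ("argued").
Base order: The intern had argued which editor had apologized.

6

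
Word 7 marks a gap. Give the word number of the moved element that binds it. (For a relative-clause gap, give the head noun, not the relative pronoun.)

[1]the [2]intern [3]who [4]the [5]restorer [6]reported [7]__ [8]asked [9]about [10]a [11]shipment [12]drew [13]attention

2

The gap at 7 is the subject of "asked", inside a relative clause.
The relative pronoun is "who" (word 3); it is bound by the head noun immediately before it.
Its filler is the head noun "intern", at word 2.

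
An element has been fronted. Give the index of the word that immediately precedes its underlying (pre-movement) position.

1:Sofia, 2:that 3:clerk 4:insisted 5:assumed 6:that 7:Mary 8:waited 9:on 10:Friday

The displaced element is "Sofia" (word 1).
It is linked across 1 clause boundary (Ø).
It functions as the subject of "assumed", so the gap sits immediately after word 4 ("insisted").
Base order: That clerk insisted that Sofia assumed that Mary waited on Friday.

4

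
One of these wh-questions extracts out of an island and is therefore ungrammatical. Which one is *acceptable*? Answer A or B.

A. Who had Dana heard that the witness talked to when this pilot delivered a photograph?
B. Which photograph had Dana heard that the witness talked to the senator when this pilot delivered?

In B, the wh-phrase is extracted from inside an adjunct island (introduced by "when"), which blocks movement.
In A, the extraction path crosses only that-complement boundaries, which are transparent.
So A is grammatical.

A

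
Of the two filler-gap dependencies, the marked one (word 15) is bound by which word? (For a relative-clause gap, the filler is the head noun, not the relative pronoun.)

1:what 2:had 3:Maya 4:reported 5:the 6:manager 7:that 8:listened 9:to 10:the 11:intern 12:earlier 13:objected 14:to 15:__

1

The marked gap is the object of the preposition "to" of "objected".
Its filler is the fronted wh-phrase "what", at word 1.
(The other dependency links word 6 to a gap after word 7.)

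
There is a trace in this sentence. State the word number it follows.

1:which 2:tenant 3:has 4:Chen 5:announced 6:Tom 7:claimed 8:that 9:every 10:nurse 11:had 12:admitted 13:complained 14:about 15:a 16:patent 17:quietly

The displaced element is "which tenant" (word 2).
It is linked across 3 clause boundaries (Ø → that → Ø).
It functions as the subject of "complained", so the gap sits immediately after word 12 ("admitted").
Base order: Chen has announced Tom claimed that every nurse had admitted that which tenant complained about a patent quietly.

12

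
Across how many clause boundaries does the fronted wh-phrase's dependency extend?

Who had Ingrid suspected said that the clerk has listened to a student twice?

"who" is extracted from the subject of "said".
Boundaries crossed, outermost first: [Ø] — 1 in total.

1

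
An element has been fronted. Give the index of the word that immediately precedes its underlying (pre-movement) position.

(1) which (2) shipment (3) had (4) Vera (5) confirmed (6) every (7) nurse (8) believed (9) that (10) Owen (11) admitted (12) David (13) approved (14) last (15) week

13

The displaced element is "which shipment" (word 2).
It is linked across 3 clause boundaries (Ø → that → Ø).
It functions as the direct object of "approved", so the gap sits immediately after word 13 ("approved").
Base order: Vera had confirmed every nurse believed that Owen admitted David approved which shipment last week.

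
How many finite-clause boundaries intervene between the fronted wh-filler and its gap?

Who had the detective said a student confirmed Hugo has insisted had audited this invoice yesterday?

"who" is extracted from the subject of "audited".
Boundaries crossed, outermost first: [Ø], [Ø], [Ø] — 3 in total.

3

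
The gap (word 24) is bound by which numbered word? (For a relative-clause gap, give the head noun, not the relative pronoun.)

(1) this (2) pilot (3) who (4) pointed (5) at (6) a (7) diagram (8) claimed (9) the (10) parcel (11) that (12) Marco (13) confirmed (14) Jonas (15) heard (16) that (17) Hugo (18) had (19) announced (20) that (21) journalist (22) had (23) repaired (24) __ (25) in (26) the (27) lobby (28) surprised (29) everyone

10

The gap at 24 is the object of "repaired", inside a relative clause.
The relative pronoun is "that" (word 11); it is bound by the head noun immediately before it.
Its filler is the head noun "parcel", at word 10.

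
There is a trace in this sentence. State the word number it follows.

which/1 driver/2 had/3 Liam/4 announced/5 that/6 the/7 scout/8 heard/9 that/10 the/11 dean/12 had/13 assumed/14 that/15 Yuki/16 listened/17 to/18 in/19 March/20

18

The displaced element is "which driver" (word 2).
It is linked across 3 clause boundaries (that → that → that).
It functions as the object of the preposition "to" of "listened", so the gap sits immediately after word 18 ("to").
Base order: Liam had announced that the scout heard that the dean had assumed that Yuki listened to which driver in March.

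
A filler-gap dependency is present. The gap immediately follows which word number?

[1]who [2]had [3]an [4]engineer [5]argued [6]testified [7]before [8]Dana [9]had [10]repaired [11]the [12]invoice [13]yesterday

5

The displaced element is "who" (word 1).
It is linked across 1 clause boundary (Ø).
It functions as the subject of "testified", so the gap sits immediately after word 5 ("argued").
Base order: An engineer had argued that who testified before Dana had repaired the invoice yesterday.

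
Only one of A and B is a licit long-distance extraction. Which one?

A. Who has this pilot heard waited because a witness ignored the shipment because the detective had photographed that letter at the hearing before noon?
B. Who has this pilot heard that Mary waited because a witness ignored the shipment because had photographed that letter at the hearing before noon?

A

In B, the wh-phrase is extracted from inside an adjunct island (introduced by "because"), which blocks movement.
In A, the extraction path crosses only that-complement boundaries, which are transparent.
So A is grammatical.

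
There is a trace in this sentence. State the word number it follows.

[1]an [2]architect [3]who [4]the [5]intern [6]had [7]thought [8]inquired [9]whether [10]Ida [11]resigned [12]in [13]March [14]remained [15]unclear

The displaced element is "an architect" (word 2).
It is linked across 1 clause boundary (Ø).
It functions as the subject of "inquired", so the gap sits immediately after word 7 ("thought").
Base order: The intern had thought that an architect inquired whether Ida resigned in March.

7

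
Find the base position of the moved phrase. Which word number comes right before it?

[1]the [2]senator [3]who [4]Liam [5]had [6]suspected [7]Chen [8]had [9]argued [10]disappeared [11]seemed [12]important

The displaced element is "the senator" (word 2).
It is linked across 2 clause boundaries (Ø → Ø).
It functions as the subject of "disappeared", so the gap sits immediately after word 9 ("argued").
Base order: Liam had suspected Chen had argued that the senator disappeared.

9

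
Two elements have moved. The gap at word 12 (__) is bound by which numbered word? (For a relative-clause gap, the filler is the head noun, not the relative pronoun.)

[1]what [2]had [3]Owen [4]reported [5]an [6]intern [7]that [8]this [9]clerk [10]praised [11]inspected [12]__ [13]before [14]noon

1

The marked gap is the direct object of "inspected".
Its filler is the fronted wh-phrase "what", at word 1.
(The other dependency links word 6 to a gap after word 10.)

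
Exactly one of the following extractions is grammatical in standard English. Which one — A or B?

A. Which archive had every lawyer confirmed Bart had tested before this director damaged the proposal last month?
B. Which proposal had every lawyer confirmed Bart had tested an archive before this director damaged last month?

A

In B, the wh-phrase is extracted from inside an adjunct island (introduced by "before"), which blocks movement.
In A, the extraction path crosses only that-complement boundaries, which are transparent.
So A is grammatical.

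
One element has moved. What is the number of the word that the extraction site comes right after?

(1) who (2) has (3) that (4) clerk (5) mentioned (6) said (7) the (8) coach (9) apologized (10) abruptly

The displaced element is "who" (word 1).
It is linked across 1 clause boundary (Ø).
It functions as the subject of "said", so the gap sits immediately after word 5 ("mentioned").
Base order: That clerk has mentioned that who said the coach apologized abruptly.

5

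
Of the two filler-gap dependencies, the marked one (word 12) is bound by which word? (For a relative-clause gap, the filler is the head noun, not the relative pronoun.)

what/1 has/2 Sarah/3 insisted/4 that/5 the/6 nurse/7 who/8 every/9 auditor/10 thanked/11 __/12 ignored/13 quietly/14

The marked gap is inside the relative clause, the direct object of "thanked".
Its filler is the head noun "nurse" (via "who"), at word 7.
(The other dependency links word 1 to a gap after word 13.)

7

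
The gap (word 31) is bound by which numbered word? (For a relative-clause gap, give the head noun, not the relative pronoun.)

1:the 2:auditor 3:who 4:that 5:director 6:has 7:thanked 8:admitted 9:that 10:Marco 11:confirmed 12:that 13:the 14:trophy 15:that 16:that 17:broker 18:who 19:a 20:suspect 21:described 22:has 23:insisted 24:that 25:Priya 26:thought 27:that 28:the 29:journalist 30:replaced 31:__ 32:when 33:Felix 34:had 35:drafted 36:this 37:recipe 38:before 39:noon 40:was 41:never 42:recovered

14

The gap at 31 is the object of "replaced", inside a relative clause.
The relative pronoun is "that" (word 15); it is bound by the head noun immediately before it.
Its filler is the head noun "trophy", at word 14.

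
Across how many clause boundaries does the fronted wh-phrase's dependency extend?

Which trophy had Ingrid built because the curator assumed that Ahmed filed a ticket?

0

"which trophy" originates inside the matrix clause — no clause boundary is crossed.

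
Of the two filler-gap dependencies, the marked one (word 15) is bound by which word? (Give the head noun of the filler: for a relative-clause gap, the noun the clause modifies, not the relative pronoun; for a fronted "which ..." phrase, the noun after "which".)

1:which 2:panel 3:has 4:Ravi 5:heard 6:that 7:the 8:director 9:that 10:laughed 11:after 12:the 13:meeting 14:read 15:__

2

The marked gap is the direct object of "read".
Its filler is the fronted wh-phrase "which panel", at word 2.
(The other dependency links word 8 to a gap after word 9.)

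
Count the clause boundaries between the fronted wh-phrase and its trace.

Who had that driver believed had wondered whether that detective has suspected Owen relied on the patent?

"who" is extracted from the subject of "wondered".
Boundaries crossed, outermost first: [Ø] — 1 in total.

1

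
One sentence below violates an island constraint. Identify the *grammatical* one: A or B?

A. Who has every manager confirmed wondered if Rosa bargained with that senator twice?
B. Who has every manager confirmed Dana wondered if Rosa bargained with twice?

In B, the wh-phrase is extracted from inside a wh-island (introduced by "if"), which blocks movement.
In A, the extraction path crosses only that-complement boundaries, which are transparent.
So A is grammatical.

A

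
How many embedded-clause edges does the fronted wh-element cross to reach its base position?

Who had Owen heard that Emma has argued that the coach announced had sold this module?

3

"who" is extracted from the subject of "sold".
Boundaries crossed, outermost first: [that], [that], [Ø] — 3 in total.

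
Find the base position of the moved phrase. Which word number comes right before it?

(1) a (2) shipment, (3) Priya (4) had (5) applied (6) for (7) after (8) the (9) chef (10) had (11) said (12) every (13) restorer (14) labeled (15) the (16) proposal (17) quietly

The displaced element is "a shipment" (word 2).
It functions as the object of the preposition "for" of "applied", so the gap sits immediately after word 6 ("for").
Base order: Priya had applied for a shipment after the chef had said every restorer labeled the proposal quietly.

6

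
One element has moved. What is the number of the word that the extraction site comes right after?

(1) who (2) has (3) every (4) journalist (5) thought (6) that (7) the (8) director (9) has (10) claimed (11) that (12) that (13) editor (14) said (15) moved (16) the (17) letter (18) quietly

14

The displaced element is "who" (word 1).
It is linked across 3 clause boundaries (that → that → Ø).
It functions as the subject of "moved", so the gap sits immediately after word 14 ("said").
Base order: Every journalist has thought that the director has claimed that that editor said that who moved the letter quietly.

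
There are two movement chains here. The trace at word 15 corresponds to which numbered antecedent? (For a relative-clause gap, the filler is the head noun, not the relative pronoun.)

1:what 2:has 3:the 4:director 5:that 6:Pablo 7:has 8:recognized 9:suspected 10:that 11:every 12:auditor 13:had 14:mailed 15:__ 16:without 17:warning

1

The marked gap is the direct object of "mailed".
Its filler is the fronted wh-phrase "what", at word 1.
(The other dependency links word 4 to a gap after word 8.)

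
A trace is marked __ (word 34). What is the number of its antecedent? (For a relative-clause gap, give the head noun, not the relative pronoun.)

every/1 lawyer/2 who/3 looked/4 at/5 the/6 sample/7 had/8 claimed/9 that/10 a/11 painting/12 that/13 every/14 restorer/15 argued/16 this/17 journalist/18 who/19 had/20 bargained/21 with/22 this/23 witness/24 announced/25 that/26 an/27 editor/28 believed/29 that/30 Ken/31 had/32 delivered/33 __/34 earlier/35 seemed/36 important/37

The gap at 34 is the object of "delivered", inside a relative clause.
The relative pronoun is "that" (word 13); it is bound by the head noun immediately before it.
Its filler is the head noun "painting", at word 12.

12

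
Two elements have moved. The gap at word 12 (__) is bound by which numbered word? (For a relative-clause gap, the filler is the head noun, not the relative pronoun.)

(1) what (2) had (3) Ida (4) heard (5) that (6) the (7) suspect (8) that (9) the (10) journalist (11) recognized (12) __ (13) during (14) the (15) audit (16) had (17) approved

The marked gap is inside the relative clause, the direct object of "recognized".
Its filler is the head noun "suspect" (via "that"), at word 7.
(The other dependency links word 1 to a gap after word 17.)

7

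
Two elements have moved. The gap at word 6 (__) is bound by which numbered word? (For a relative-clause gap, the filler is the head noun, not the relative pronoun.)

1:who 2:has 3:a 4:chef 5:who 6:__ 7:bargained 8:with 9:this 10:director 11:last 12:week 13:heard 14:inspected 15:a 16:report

The marked gap is inside the relative clause, the subject of "bargained".
Its filler is the head noun "chef" (via "who"), at word 4.
(The other dependency links word 1 to a gap after word 13.)

4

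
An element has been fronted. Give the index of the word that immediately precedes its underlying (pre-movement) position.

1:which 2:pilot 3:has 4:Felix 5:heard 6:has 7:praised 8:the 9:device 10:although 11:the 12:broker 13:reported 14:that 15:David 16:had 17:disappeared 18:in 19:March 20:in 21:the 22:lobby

The displaced element is "which pilot" (word 2).
It is linked across 1 clause boundary (Ø).
It functions as the subject of "praised", so the gap sits immediately after word 5 ("heard").
Base order: Felix has heard that which pilot has praised the device although the broker reported that David had disappeared in March in the lobby.

5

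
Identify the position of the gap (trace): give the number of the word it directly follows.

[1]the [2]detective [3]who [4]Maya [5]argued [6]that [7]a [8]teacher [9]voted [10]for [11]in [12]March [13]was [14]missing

The displaced element is "the detective" (word 2).
It is linked across 1 clause boundary (that).
It functions as the object of the preposition "for" of "voted", so the gap sits immediately after word 10 ("for").
Base order: Maya argued that a teacher voted for the detective in March.

10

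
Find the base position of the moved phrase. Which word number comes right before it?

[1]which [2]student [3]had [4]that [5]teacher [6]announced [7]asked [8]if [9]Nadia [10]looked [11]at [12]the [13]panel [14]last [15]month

6

The displaced element is "which student" (word 2).
It is linked across 1 clause boundary (Ø).
It functions as the subject of "asked", so the gap sits immediately after word 6 ("announced").
Base order: That teacher had announced which student asked if Nadia looked at the panel last month.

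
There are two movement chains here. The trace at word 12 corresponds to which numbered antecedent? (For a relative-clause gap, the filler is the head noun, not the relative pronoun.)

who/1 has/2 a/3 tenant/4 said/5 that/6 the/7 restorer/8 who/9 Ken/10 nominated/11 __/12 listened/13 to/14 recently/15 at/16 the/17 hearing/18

The marked gap is inside the relative clause, the direct object of "nominated".
Its filler is the head noun "restorer" (via "who"), at word 8.
(The other dependency links word 1 to a gap after word 14.)

8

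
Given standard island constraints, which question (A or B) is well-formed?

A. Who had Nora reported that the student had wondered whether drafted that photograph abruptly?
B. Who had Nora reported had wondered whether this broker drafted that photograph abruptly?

In A, the wh-phrase is extracted from inside a wh-island (introduced by "whether"), which blocks movement.
In B, the extraction path crosses only that-complement boundaries, which are transparent.
So B is grammatical.

B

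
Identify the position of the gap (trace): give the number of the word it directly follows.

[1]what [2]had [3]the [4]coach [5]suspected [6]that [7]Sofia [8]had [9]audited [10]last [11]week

9

The displaced element is "what" (word 1).
It is linked across 1 clause boundary (that).
It functions as the direct object of "audited", so the gap sits immediately after word 9 ("audited").
Base order: The coach had suspected that Sofia had audited what last week.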